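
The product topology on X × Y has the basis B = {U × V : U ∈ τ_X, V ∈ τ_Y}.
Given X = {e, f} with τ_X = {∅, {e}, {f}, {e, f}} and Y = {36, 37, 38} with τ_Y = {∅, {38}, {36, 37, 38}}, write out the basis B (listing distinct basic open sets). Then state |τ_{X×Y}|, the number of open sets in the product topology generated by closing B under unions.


Basis B = {∅ × ∅, {e} × {38}, {f} × {38}, {e, f} × {38}, {e} × {36, 37, 38}, {f} × {36, 37, 38}, {e, f} × {36, 37, 38}}; |τ_{X×Y}| = 9.

Enumerate products U × V with U ∈ τ_X, V ∈ τ_Y (deduplicated):
  ∅ × ∅ = {} (∅)
  {e} × {38} = {(e,38)}
  {f} × {38} = {(f,38)}
  {e, f} × {38} = {(e,38), (f,38)}
  {e} × {36, 37, 38} = {(e,36), (e,37), (e,38)}
  {f} × {36, 37, 38} = {(f,36), (f,37), (f,38)}
  {e, f} × {36, 37, 38} = {(e,36), (e,37), (e,38), (f,36), (f,37), (f,38)}
These 7 distinct sets form the basis B.
Close under arbitrary unions to get τ_{X×Y}; counting gives |τ_{X×Y}| = 9.


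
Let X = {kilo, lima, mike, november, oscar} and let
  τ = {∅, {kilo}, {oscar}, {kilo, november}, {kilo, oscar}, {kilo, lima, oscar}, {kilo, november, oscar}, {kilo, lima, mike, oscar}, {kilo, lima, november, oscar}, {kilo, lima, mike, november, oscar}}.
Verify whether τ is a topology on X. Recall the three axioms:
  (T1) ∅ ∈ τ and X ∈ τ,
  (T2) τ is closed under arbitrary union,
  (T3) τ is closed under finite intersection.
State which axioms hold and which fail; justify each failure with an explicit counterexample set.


τ IS a topology on X.

Axiom (T1): ∅ ∈ τ? Yes; X ∈ τ? Yes.
Axiom (T2/T3): check pairwise unions and intersections of members of τ.
All pairwise intersections and unions checked — each lies in τ. Therefore τ satisfies (T1), (T2), (T3): it IS a topology on X.


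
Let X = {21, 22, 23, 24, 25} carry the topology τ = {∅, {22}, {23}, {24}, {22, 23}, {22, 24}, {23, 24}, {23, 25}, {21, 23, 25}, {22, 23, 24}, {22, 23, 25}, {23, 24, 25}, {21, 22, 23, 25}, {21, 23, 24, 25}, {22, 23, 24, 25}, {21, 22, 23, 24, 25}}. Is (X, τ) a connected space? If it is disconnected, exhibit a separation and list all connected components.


(X, τ) is disconnected; components = [{22}, {24}, {21, 23, 25}].

Find clopen sets (U ∈ τ with X ∖ U ∈ τ):
  U = ∅, X ∖ U = {21, 22, 23, 24, 25} — both open, so U is clopen.
  U = {22}, X ∖ U = {21, 23, 24, 25} — both open, so U is clopen.
  U = {24}, X ∖ U = {21, 22, 23, 25} — both open, so U is clopen.
  U = {22, 24}, X ∖ U = {21, 23, 25} — both open, so U is clopen.
  U = {21, 23, 25}, X ∖ U = {22, 24} — both open, so U is clopen.
  U = {21, 22, 23, 25}, X ∖ U = {24} — both open, so U is clopen.
  U = {21, 23, 24, 25}, X ∖ U = {22} — both open, so U is clopen.
  U = {21, 22, 23, 24, 25}, X ∖ U = ∅ — both open, so U is clopen.
Nontrivial clopen(s) exist: e.g. {21, 23, 25}. So (X, τ) is disconnected.
Compute connected components by grouping points that agree on all clopens:
  component: {22}
  component: {24}
  component: {21, 23, 25}


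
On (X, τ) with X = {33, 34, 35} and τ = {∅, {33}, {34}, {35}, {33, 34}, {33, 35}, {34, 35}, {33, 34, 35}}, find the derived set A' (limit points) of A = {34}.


A' = ∅

For each x ∈ X, list the open sets U ∈ τ with x ∈ U, then check whether U ∩ (A ∖ {x}) ≠ ∅ for every such U.
  x = 33: open {33} ∋ x has {33} ∩ (A ∖ {33}) = ∅, so x is NOT a limit point.
  x = 34: open {34} ∋ x has {34} ∩ (A ∖ {34}) = ∅, so x is NOT a limit point.
  x = 35: open {35} ∋ x has {35} ∩ (A ∖ {35}) = ∅, so x is NOT a limit point.
Collecting: A' = ∅.


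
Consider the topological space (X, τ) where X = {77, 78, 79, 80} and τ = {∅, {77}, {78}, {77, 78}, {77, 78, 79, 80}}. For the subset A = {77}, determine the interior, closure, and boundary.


int(A) = {77}, cl(A) = {77, 79, 80}, ∂A = {79, 80}.

Closed sets in (X, τ) are complements of opens:
  closed(X, τ) = {∅, {79, 80}, {77, 79, 80}, {78, 79, 80}, {77, 78, 79, 80}}.
int(A) = ⋃ {U ∈ τ : U ⊆ A}. Opens contained in A: ∅, {77}.
Taking the union of these: int(A) = {77}.
cl(A) = ⋂ {C closed : A ⊆ C}. Closed sets containing A: {77, 79, 80}, {77, 78, 79, 80}.
Intersecting these: cl(A) = {77, 79, 80}.
∂A = cl(A) ∖ int(A) = {77, 79, 80} ∖ {77} = {79, 80}.


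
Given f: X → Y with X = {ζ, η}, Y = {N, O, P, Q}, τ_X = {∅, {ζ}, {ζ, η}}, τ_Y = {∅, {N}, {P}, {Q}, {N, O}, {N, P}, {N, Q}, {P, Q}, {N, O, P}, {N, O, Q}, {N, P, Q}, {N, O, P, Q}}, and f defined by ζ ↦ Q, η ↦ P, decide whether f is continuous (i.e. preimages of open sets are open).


f is NOT continuous.

Compute f^{-1}(U) for each U ∈ τ_Y:
  U = ∅: f^{-1}(U) = ∅ ∈ τ_X ✓.
  U = {N}: f^{-1}(U) = ∅ ∈ τ_X ✓.
  U = {P}: f^{-1}(U) = {η} ∉ τ_X ✗.
  U = {Q}: f^{-1}(U) = {ζ} ∈ τ_X ✓.
  U = {N, O}: f^{-1}(U) = ∅ ∈ τ_X ✓.
  U = {N, P}: f^{-1}(U) = {η} ∉ τ_X ✗.
  U = {N, Q}: f^{-1}(U) = {ζ} ∈ τ_X ✓.
  U = {P, Q}: f^{-1}(U) = {ζ, η} ∈ τ_X ✓.
  U = {N, O, P}: f^{-1}(U) = {η} ∉ τ_X ✗.
  U = {N, O, Q}: f^{-1}(U) = {ζ} ∈ τ_X ✓.
  U = {N, P, Q}: f^{-1}(U) = {ζ, η} ∈ τ_X ✓.
  U = {N, O, P, Q}: f^{-1}(U) = {ζ, η} ∈ τ_X ✓.
Found U = {P} with f^{-1}(U) = {η} not in τ_X. Therefore f is NOT continuous.


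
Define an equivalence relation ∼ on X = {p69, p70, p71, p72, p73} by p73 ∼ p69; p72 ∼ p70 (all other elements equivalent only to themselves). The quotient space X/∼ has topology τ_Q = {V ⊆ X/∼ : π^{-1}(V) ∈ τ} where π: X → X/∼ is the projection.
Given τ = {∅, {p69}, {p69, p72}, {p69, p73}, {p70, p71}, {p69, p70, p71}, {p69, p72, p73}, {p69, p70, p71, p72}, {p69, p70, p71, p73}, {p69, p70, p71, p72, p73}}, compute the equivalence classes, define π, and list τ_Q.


X/∼ = {[p69=p73], [p70=p72], [p71]}; |τ_Q| = 3.

Equivalence classes: [p69=p73], [p70=p72], [p71].
Quotient map π: X → X/∼ sends p69 ↦ [p69=p73], p70 ↦ [p70=p72], p71 ↦ [p71], p72 ↦ [p70=p72], p73 ↦ [p69=p73].
For each subset V ⊆ X/∼, compute π^{-1}(V) ⊆ X and check whether π^{-1}(V) ∈ τ. V is open in τ_Q iff π^{-1}(V) ∈ τ.
  V = {}: π^{-1}(V) = ∅ ∈ τ ✓.
  V = {[p69=p73]}: π^{-1}(V) = {p69, p73} ∈ τ ✓.
  V = {[p70=p72]}: π^{-1}(V) = {p70, p72} ∉ τ ✗.
  V = {[p69=p73], [p70=p72]}: π^{-1}(V) = {p69, p70, p72, p73} ∉ τ ✗.
  V = {[p71]}: π^{-1}(V) = {p71} ∉ τ ✗.
  V = {[p69=p73], [p71]}: π^{-1}(V) = {p69, p71, p73} ∉ τ ✗.
  V = {[p70=p72], [p71]}: π^{-1}(V) = {p70, p71, p72} ∉ τ ✗.
  V = {[p69=p73], [p70=p72], [p71]}: π^{-1}(V) = {p69, p70, p71, p72, p73} ∈ τ ✓.
Open sets in the quotient: τ_Q = {{}, {[p69=p73]}, {[p69=p73], [p70=p72], [p71]}} (3 elements).


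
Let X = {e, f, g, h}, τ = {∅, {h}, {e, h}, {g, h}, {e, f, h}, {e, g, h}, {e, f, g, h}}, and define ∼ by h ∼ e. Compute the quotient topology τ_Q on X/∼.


X/∼ = {[e=h], [f], [g]}; |τ_Q| = 5.

Equivalence classes: [e=h], [f], [g].
Quotient map π: X → X/∼ sends e ↦ [e=h], f ↦ [f], g ↦ [g], h ↦ [e=h].
For each subset V ⊆ X/∼, compute π^{-1}(V) ⊆ X and check whether π^{-1}(V) ∈ τ. V is open in τ_Q iff π^{-1}(V) ∈ τ.
  V = {}: π^{-1}(V) = ∅ ∈ τ ✓.
  V = {[e=h]}: π^{-1}(V) = {e, h} ∈ τ ✓.
  V = {[f]}: π^{-1}(V) = {f} ∉ τ ✗.
  V = {[e=h], [f]}: π^{-1}(V) = {e, f, h} ∈ τ ✓.
  V = {[g]}: π^{-1}(V) = {g} ∉ τ ✗.
  V = {[e=h], [g]}: π^{-1}(V) = {e, g, h} ∈ τ ✓.
  V = {[f], [g]}: π^{-1}(V) = {f, g} ∉ τ ✗.
  V = {[e=h], [f], [g]}: π^{-1}(V) = {e, f, g, h} ∈ τ ✓.
Open sets in the quotient: τ_Q = {{}, {[e=h]}, {[e=h], [f]}, {[e=h], [g]}, {[e=h], [f], [g]}} (5 elements).


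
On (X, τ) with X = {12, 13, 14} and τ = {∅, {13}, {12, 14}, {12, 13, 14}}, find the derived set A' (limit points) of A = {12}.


A' = {14}

For each x ∈ X, list the open sets U ∈ τ with x ∈ U, then check whether U ∩ (A ∖ {x}) ≠ ∅ for every such U.
  x = 12: open {12, 14} ∋ x has {12, 14} ∩ (A ∖ {12}) = ∅, so x is NOT a limit point.
  x = 13: open {13} ∋ x has {13} ∩ (A ∖ {13}) = ∅, so x is NOT a limit point.
  x = 14: opens ∋ x are {12, 14}, {12, 13, 14}; each meets A ∖ {14}, so x IS a limit point.
Collecting: A' = {14}.


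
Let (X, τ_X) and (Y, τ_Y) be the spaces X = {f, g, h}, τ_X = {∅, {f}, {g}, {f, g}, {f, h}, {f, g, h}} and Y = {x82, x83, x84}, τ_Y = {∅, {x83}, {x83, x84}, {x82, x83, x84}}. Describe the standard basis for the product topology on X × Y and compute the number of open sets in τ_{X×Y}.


Basis B = {∅ × ∅, {f} × {x83}, {g} × {x83}, {f} × {x83, x84}, {f, g} × {x83}, {f, h} × {x83}, {g} × {x83, x84}, {f} × {x82, x83, x84}, {f, g, h} × {x83}, {g} × {x82, x83, x84}, {f, g} × {x83, x84}, {f, h} × {x83, x84}, {f, g} × {x82, x83, x84}, {f, h} × {x82, x83, x84}, {f, g, h} × {x83, x84}, {f, g, h} × {x82, x83, x84}}; |τ_{X×Y}| = 40.

Enumerate products U × V with U ∈ τ_X, V ∈ τ_Y (deduplicated):
  ∅ × ∅ = {} (∅)
  {f} × {x83} = {(f,x83)}
  {g} × {x83} = {(g,x83)}
  {f} × {x83, x84} = {(f,x83), (f,x84)}
  {f, g} × {x83} = {(f,x83), (g,x83)}
  {f, h} × {x83} = {(f,x83), (h,x83)}
  {g} × {x83, x84} = {(g,x83), (g,x84)}
  {f} × {x82, x83, x84} = {(f,x82), (f,x83), (f,x84)}
  {f, g, h} × {x83} = {(f,x83), (g,x83), (h,x83)}
  {g} × {x82, x83, x84} = {(g,x82), (g,x83), (g,x84)}
  {f, g} × {x83, x84} = {(f,x83), (f,x84), (g,x83), (g,x84)}
  {f, h} × {x83, x84} = {(f,x83), (f,x84), (h,x83), (h,x84)}
  {f, g} × {x82, x83, x84} = {(f,x82), (f,x83), (f,x84), (g,x82), (g,x83), (g,x84)}
  {f, h} × {x82, x83, x84} = {(f,x82), (f,x83), (f,x84), (h,x82), (h,x83), (h,x84)}
  {f, g, h} × {x83, x84} = {(f,x83), (f,x84), (g,x83), (g,x84), (h,x83), (h,x84)}
  {f, g, h} × {x82, x83, x84} = {(f,x82), (f,x83), (f,x84), (g,x82), (g,x83), (g,x84), (h,x82), (h,x83), (h,x84)}
These 16 distinct sets form the basis B.
Close under arbitrary unions to get τ_{X×Y}; counting gives |τ_{X×Y}| = 40.


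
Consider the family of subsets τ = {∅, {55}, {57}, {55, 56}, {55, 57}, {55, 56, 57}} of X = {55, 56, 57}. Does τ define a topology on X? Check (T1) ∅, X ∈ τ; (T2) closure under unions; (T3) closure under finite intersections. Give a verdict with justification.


τ IS a topology on X.

Axiom (T1): ∅ ∈ τ? Yes; X ∈ τ? Yes.
Axiom (T2/T3): check pairwise unions and intersections of members of τ.
All pairwise intersections and unions checked — each lies in τ. Therefore τ satisfies (T1), (T2), (T3): it IS a topology on X.


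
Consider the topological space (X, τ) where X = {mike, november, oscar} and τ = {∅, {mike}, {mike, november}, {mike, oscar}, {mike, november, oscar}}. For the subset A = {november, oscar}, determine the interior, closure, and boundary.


int(A) = ∅, cl(A) = {november, oscar}, ∂A = {november, oscar}.

Closed sets in (X, τ) are complements of opens:
  closed(X, τ) = {∅, {november}, {oscar}, {november, oscar}, {mike, november, oscar}}.
int(A) = ⋃ {U ∈ τ : U ⊆ A}. Opens contained in A: ∅.
Taking the union of these: int(A) = ∅.
cl(A) = ⋂ {C closed : A ⊆ C}. Closed sets containing A: {november, oscar}, {mike, november, oscar}.
Intersecting these: cl(A) = {november, oscar}.
∂A = cl(A) ∖ int(A) = {november, oscar} ∖ ∅ = {november, oscar}.


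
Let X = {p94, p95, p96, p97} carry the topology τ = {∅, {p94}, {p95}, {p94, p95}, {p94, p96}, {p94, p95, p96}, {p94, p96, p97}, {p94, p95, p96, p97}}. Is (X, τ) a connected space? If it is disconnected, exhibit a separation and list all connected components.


(X, τ) is disconnected; components = [{p95}, {p94, p96, p97}].

Find clopen sets (U ∈ τ with X ∖ U ∈ τ):
  U = ∅, X ∖ U = {p94, p95, p96, p97} — both open, so U is clopen.
  U = {p95}, X ∖ U = {p94, p96, p97} — both open, so U is clopen.
  U = {p94, p96, p97}, X ∖ U = {p95} — both open, so U is clopen.
  U = {p94, p95, p96, p97}, X ∖ U = ∅ — both open, so U is clopen.
Nontrivial clopen(s) exist: e.g. {p94, p96, p97}. So (X, τ) is disconnected.
Compute connected components by grouping points that agree on all clopens:
  component: {p95}
  component: {p94, p96, p97}


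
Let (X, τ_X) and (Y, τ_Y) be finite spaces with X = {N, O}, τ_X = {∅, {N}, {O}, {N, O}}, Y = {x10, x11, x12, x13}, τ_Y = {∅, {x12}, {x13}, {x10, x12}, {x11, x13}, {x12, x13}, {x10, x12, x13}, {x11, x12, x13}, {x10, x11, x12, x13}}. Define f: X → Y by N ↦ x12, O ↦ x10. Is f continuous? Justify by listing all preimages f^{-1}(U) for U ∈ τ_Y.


f IS continuous.

Compute f^{-1}(U) for each U ∈ τ_Y:
  U = ∅: f^{-1}(U) = ∅ ∈ τ_X ✓.
  U = {x12}: f^{-1}(U) = {N} ∈ τ_X ✓.
  U = {x13}: f^{-1}(U) = ∅ ∈ τ_X ✓.
  U = {x10, x12}: f^{-1}(U) = {N, O} ∈ τ_X ✓.
  U = {x11, x13}: f^{-1}(U) = ∅ ∈ τ_X ✓.
  U = {x12, x13}: f^{-1}(U) = {N} ∈ τ_X ✓.
  U = {x10, x12, x13}: f^{-1}(U) = {N, O} ∈ τ_X ✓.
  U = {x11, x12, x13}: f^{-1}(U) = {N} ∈ τ_X ✓.
  U = {x10, x11, x12, x13}: f^{-1}(U) = {N, O} ∈ τ_X ✓.
Every preimage lies in τ_X, so f IS continuous.


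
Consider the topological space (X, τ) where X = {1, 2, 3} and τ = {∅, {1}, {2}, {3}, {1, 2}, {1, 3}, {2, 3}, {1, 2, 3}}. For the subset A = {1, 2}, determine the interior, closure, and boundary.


int(A) = {1, 2}, cl(A) = {1, 2}, ∂A = ∅.

Closed sets in (X, τ) are complements of opens:
  closed(X, τ) = {∅, {1}, {2}, {3}, {1, 2}, {1, 3}, {2, 3}, {1, 2, 3}}.
int(A) = ⋃ {U ∈ τ : U ⊆ A}. Opens contained in A: ∅, {1}, {2}, {1, 2}.
Taking the union of these: int(A) = {1, 2}.
cl(A) = ⋂ {C closed : A ⊆ C}. Closed sets containing A: {1, 2}, {1, 2, 3}.
Intersecting these: cl(A) = {1, 2}.
∂A = cl(A) ∖ int(A) = {1, 2} ∖ {1, 2} = ∅.


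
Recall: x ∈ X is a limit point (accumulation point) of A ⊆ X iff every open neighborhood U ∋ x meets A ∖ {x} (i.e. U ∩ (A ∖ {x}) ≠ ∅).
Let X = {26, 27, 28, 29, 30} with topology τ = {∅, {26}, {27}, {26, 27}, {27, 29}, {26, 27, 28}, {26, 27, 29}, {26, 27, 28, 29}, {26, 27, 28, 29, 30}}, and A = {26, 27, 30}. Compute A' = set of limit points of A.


A' = {28, 29, 30}

For each x ∈ X, list the open sets U ∈ τ with x ∈ U, then check whether U ∩ (A ∖ {x}) ≠ ∅ for every such U.
  x = 26: open {26} ∋ x has {26} ∩ (A ∖ {26}) = ∅, so x is NOT a limit point.
  x = 27: open {27} ∋ x has {27} ∩ (A ∖ {27}) = ∅, so x is NOT a limit point.
  x = 28: opens ∋ x are {26, 27, 28}, {26, 27, 28, 29}, {26, 27, 28, 29, 30}; each meets A ∖ {28}, so x IS a limit point.
  x = 29: opens ∋ x are {27, 29}, {26, 27, 29}, {26, 27, 28, 29}, {26, 27, 28, 29, 30}; each meets A ∖ {29}, so x IS a limit point.
  x = 30: opens ∋ x are {26, 27, 28, 29, 30}; each meets A ∖ {30}, so x IS a limit point.
Collecting: A' = {28, 29, 30}.


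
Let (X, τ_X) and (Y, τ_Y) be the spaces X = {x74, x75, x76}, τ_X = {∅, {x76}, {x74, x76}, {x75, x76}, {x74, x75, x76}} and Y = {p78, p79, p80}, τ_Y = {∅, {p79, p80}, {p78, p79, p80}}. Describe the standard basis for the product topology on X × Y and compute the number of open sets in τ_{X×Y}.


Basis B = {∅ × ∅, {x76} × {p79, p80}, {x76} × {p78, p79, p80}, {x74, x76} × {p79, p80}, {x75, x76} × {p79, p80}, {x74, x76} × {p78, p79, p80}, {x74, x75, x76} × {p79, p80}, {x75, x76} × {p78, p79, p80}, {x74, x75, x76} × {p78, p79, p80}}; |τ_{X×Y}| = 14.

Enumerate products U × V with U ∈ τ_X, V ∈ τ_Y (deduplicated):
  ∅ × ∅ = {} (∅)
  {x76} × {p79, p80} = {(x76,p79), (x76,p80)}
  {x76} × {p78, p79, p80} = {(x76,p78), (x76,p79), (x76,p80)}
  {x74, x76} × {p79, p80} = {(x74,p79), (x74,p80), (x76,p79), (x76,p80)}
  {x75, x76} × {p79, p80} = {(x75,p79), (x75,p80), (x76,p79), (x76,p80)}
  {x74, x76} × {p78, p79, p80} = {(x74,p78), (x74,p79), (x74,p80), (x76,p78), (x76,p79), (x76,p80)}
  {x74, x75, x76} × {p79, p80} = {(x74,p79), (x74,p80), (x75,p79), (x75,p80), (x76,p79), (x76,p80)}
  {x75, x76} × {p78, p79, p80} = {(x75,p78), (x75,p79), (x75,p80), (x76,p78), (x76,p79), (x76,p80)}
  {x74, x75, x76} × {p78, p79, p80} = {(x74,p78), (x74,p79), (x74,p80), (x75,p78), (x75,p79), (x75,p80), (x76,p78), (x76,p79), (x76,p80)}
These 9 distinct sets form the basis B.
Close under arbitrary unions to get τ_{X×Y}; counting gives |τ_{X×Y}| = 14.


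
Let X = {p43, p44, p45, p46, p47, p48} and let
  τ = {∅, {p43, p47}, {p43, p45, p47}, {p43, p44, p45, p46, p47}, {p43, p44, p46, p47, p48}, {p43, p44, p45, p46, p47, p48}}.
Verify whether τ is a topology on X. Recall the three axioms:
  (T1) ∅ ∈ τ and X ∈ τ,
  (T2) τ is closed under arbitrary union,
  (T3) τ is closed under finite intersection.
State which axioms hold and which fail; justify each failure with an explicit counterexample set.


τ is NOT a topology on X.

Axiom (T1): ∅ ∈ τ? Yes; X ∈ τ? Yes.
Axiom (T2/T3): check pairwise unions and intersections of members of τ.
Counterexample for (T3): {p43, p44, p45, p46, p47} ∩ {p43, p44, p46, p47, p48} = {p43, p44, p46, p47} ∉ τ. Therefore τ is NOT a topology.


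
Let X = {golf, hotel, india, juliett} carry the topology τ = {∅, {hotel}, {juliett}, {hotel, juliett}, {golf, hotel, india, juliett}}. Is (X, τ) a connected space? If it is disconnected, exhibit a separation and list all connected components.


(X, τ) is connected.

Find clopen sets (U ∈ τ with X ∖ U ∈ τ):
  U = ∅, X ∖ U = {golf, hotel, india, juliett} — both open, so U is clopen.
  U = {golf, hotel, india, juliett}, X ∖ U = ∅ — both open, so U is clopen.
Only trivial clopens (∅ and X) exist, so (X, τ) is connected.
Compute connected components by grouping points that agree on all clopens:
  component: {golf, hotel, india, juliett}


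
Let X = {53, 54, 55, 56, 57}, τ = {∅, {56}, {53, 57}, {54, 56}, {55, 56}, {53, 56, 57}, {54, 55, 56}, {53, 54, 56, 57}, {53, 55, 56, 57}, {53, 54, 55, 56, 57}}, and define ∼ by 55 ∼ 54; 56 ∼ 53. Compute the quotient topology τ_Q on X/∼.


X/∼ = {[53=56], [54=55], [57]}; |τ_Q| = 3.

Equivalence classes: [53=56], [54=55], [57].
Quotient map π: X → X/∼ sends 53 ↦ [53=56], 54 ↦ [54=55], 55 ↦ [54=55], 56 ↦ [53=56], 57 ↦ [57].
For each subset V ⊆ X/∼, compute π^{-1}(V) ⊆ X and check whether π^{-1}(V) ∈ τ. V is open in τ_Q iff π^{-1}(V) ∈ τ.
  V = {}: π^{-1}(V) = ∅ ∈ τ ✓.
  V = {[53=56]}: π^{-1}(V) = {53, 56} ∉ τ ✗.
  V = {[54=55]}: π^{-1}(V) = {54, 55} ∉ τ ✗.
  V = {[53=56], [54=55]}: π^{-1}(V) = {53, 54, 55, 56} ∉ τ ✗.
  V = {[57]}: π^{-1}(V) = {57} ∉ τ ✗.
  V = {[53=56], [57]}: π^{-1}(V) = {53, 56, 57} ∈ τ ✓.
  V = {[54=55], [57]}: π^{-1}(V) = {54, 55, 57} ∉ τ ✗.
  V = {[53=56], [54=55], [57]}: π^{-1}(V) = {53, 54, 55, 56, 57} ∈ τ ✓.
Open sets in the quotient: τ_Q = {{}, {[53=56], [57]}, {[53=56], [54=55], [57]}} (3 elements).


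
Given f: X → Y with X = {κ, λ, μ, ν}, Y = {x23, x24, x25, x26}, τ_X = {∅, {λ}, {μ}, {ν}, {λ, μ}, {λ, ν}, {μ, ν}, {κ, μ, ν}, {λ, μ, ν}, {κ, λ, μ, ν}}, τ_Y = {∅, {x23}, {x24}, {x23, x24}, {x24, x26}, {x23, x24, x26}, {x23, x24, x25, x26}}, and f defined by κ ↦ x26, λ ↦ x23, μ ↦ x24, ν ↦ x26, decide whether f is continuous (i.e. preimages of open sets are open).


f IS continuous.

Compute f^{-1}(U) for each U ∈ τ_Y:
  U = ∅: f^{-1}(U) = ∅ ∈ τ_X ✓.
  U = {x23}: f^{-1}(U) = {λ} ∈ τ_X ✓.
  U = {x24}: f^{-1}(U) = {μ} ∈ τ_X ✓.
  U = {x23, x24}: f^{-1}(U) = {λ, μ} ∈ τ_X ✓.
  U = {x24, x26}: f^{-1}(U) = {κ, μ, ν} ∈ τ_X ✓.
  U = {x23, x24, x26}: f^{-1}(U) = {κ, λ, μ, ν} ∈ τ_X ✓.
  U = {x23, x24, x25, x26}: f^{-1}(U) = {κ, λ, μ, ν} ∈ τ_X ✓.
Every preimage lies in τ_X, so f IS continuous.


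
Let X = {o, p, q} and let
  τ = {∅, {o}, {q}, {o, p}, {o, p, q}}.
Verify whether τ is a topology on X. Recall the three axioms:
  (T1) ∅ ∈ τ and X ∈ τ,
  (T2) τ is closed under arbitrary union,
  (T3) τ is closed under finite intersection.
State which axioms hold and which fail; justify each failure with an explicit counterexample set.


τ is NOT a topology on X.

Axiom (T1): ∅ ∈ τ? Yes; X ∈ τ? Yes.
Axiom (T2/T3): check pairwise unions and intersections of members of τ.
Counterexample for (T2): {o} ∪ {q} = {o, q} ∉ τ. Therefore τ is NOT a topology.


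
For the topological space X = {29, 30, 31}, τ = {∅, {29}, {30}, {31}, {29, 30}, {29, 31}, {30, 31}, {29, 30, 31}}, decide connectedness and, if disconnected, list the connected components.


(X, τ) is disconnected; components = [{29}, {30}, {31}].

Find clopen sets (U ∈ τ with X ∖ U ∈ τ):
  U = ∅, X ∖ U = {29, 30, 31} — both open, so U is clopen.
  U = {29}, X ∖ U = {30, 31} — both open, so U is clopen.
  U = {30}, X ∖ U = {29, 31} — both open, so U is clopen.
  U = {31}, X ∖ U = {29, 30} — both open, so U is clopen.
  U = {29, 30}, X ∖ U = {31} — both open, so U is clopen.
  U = {29, 31}, X ∖ U = {30} — both open, so U is clopen.
  U = {30, 31}, X ∖ U = {29} — both open, so U is clopen.
  U = {29, 30, 31}, X ∖ U = ∅ — both open, so U is clopen.
Nontrivial clopen(s) exist: e.g. {29, 31}. So (X, τ) is disconnected.
Compute connected components by grouping points that agree on all clopens:
  component: {29}
  component: {30}
  component: {31}


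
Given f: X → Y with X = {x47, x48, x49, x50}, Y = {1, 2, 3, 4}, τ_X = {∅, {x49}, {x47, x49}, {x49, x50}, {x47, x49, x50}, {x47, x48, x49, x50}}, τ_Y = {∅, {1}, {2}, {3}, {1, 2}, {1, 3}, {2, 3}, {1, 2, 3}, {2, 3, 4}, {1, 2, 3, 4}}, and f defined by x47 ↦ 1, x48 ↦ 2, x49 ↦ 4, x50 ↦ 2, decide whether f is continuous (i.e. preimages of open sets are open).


f is NOT continuous.

Compute f^{-1}(U) for each U ∈ τ_Y:
  U = ∅: f^{-1}(U) = ∅ ∈ τ_X ✓.
  U = {1}: f^{-1}(U) = {x47} ∉ τ_X ✗.
  U = {2}: f^{-1}(U) = {x48, x50} ∉ τ_X ✗.
  U = {3}: f^{-1}(U) = ∅ ∈ τ_X ✓.
  U = {1, 2}: f^{-1}(U) = {x47, x48, x50} ∉ τ_X ✗.
  U = {1, 3}: f^{-1}(U) = {x47} ∉ τ_X ✗.
  U = {2, 3}: f^{-1}(U) = {x48, x50} ∉ τ_X ✗.
  U = {1, 2, 3}: f^{-1}(U) = {x47, x48, x50} ∉ τ_X ✗.
  U = {2, 3, 4}: f^{-1}(U) = {x48, x49, x50} ∉ τ_X ✗.
  U = {1, 2, 3, 4}: f^{-1}(U) = {x47, x48, x49, x50} ∈ τ_X ✓.
Found U = {1} with f^{-1}(U) = {x47} not in τ_X. Therefore f is NOT continuous.


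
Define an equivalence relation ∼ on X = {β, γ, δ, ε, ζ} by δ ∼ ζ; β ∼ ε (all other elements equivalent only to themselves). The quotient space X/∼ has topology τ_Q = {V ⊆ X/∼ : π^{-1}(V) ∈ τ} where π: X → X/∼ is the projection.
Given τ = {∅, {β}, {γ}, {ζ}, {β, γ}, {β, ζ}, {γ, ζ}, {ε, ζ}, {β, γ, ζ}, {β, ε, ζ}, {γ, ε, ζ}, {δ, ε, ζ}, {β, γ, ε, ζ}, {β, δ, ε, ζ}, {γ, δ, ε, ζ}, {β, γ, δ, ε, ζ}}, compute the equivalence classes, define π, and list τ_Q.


X/∼ = {[β=ε], [γ], [δ=ζ]}; |τ_Q| = 4.

Equivalence classes: [β=ε], [γ], [δ=ζ].
Quotient map π: X → X/∼ sends β ↦ [β=ε], γ ↦ [γ], δ ↦ [δ=ζ], ε ↦ [β=ε], ζ ↦ [δ=ζ].
For each subset V ⊆ X/∼, compute π^{-1}(V) ⊆ X and check whether π^{-1}(V) ∈ τ. V is open in τ_Q iff π^{-1}(V) ∈ τ.
  V = {}: π^{-1}(V) = ∅ ∈ τ ✓.
  V = {[β=ε]}: π^{-1}(V) = {β, ε} ∉ τ ✗.
  V = {[γ]}: π^{-1}(V) = {γ} ∈ τ ✓.
  V = {[β=ε], [γ]}: π^{-1}(V) = {β, γ, ε} ∉ τ ✗.
  V = {[δ=ζ]}: π^{-1}(V) = {δ, ζ} ∉ τ ✗.
  V = {[β=ε], [δ=ζ]}: π^{-1}(V) = {β, δ, ε, ζ} ∈ τ ✓.
  V = {[γ], [δ=ζ]}: π^{-1}(V) = {γ, δ, ζ} ∉ τ ✗.
  V = {[β=ε], [γ], [δ=ζ]}: π^{-1}(V) = {β, γ, δ, ε, ζ} ∈ τ ✓.
Open sets in the quotient: τ_Q = {{}, {[γ]}, {[β=ε], [δ=ζ]}, {[β=ε], [γ], [δ=ζ]}} (4 elements).


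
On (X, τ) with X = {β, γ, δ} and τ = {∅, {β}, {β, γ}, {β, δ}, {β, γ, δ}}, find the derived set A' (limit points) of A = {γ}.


A' = ∅

For each x ∈ X, list the open sets U ∈ τ with x ∈ U, then check whether U ∩ (A ∖ {x}) ≠ ∅ for every such U.
  x = β: open {β} ∋ x has {β} ∩ (A ∖ {β}) = ∅, so x is NOT a limit point.
  x = γ: open {β, γ} ∋ x has {β, γ} ∩ (A ∖ {γ}) = ∅, so x is NOT a limit point.
  x = δ: open {β, δ} ∋ x has {β, δ} ∩ (A ∖ {δ}) = ∅, so x is NOT a limit point.
Collecting: A' = ∅.


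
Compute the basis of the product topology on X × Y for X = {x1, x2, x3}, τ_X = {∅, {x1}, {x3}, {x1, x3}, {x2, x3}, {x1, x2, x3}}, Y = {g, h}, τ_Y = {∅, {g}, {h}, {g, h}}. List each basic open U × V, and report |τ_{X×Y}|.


Basis B = {∅ × ∅, {x1} × {g}, {x1} × {h}, {x3} × {g}, {x3} × {h}, {x1} × {g, h}, {x1, x3} × {g}, {x1, x3} × {h}, {x2, x3} × {g}, {x2, x3} × {h}, {x3} × {g, h}, {x1, x2, x3} × {g}, {x1, x2, x3} × {h}, {x1, x3} × {g, h}, {x2, x3} × {g, h}, {x1, x2, x3} × {g, h}}; |τ_{X×Y}| = 36.

Enumerate products U × V with U ∈ τ_X, V ∈ τ_Y (deduplicated):
  ∅ × ∅ = {} (∅)
  {x1} × {g} = {(x1,g)}
  {x1} × {h} = {(x1,h)}
  {x3} × {g} = {(x3,g)}
  {x3} × {h} = {(x3,h)}
  {x1} × {g, h} = {(x1,g), (x1,h)}
  {x1, x3} × {g} = {(x1,g), (x3,g)}
  {x1, x3} × {h} = {(x1,h), (x3,h)}
  {x2, x3} × {g} = {(x2,g), (x3,g)}
  {x2, x3} × {h} = {(x2,h), (x3,h)}
  {x3} × {g, h} = {(x3,g), (x3,h)}
  {x1, x2, x3} × {g} = {(x1,g), (x2,g), (x3,g)}
  {x1, x2, x3} × {h} = {(x1,h), (x2,h), (x3,h)}
  {x1, x3} × {g, h} = {(x1,g), (x1,h), (x3,g), (x3,h)}
  {x2, x3} × {g, h} = {(x2,g), (x2,h), (x3,g), (x3,h)}
  {x1, x2, x3} × {g, h} = {(x1,g), (x1,h), (x2,g), (x2,h), (x3,g), (x3,h)}
These 16 distinct sets form the basis B.
Close under arbitrary unions to get τ_{X×Y}; counting gives |τ_{X×Y}| = 36.


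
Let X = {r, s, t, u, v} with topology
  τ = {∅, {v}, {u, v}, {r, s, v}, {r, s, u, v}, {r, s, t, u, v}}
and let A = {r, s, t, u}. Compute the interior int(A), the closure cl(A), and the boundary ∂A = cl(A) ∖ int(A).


int(A) = ∅, cl(A) = {r, s, t, u}, ∂A = {r, s, t, u}.

Closed sets in (X, τ) are complements of opens:
  closed(X, τ) = {∅, {t}, {t, u}, {r, s, t}, {r, s, t, u}, {r, s, t, u, v}}.
int(A) = ⋃ {U ∈ τ : U ⊆ A}. Opens contained in A: ∅.
Taking the union of these: int(A) = ∅.
cl(A) = ⋂ {C closed : A ⊆ C}. Closed sets containing A: {r, s, t, u}, {r, s, t, u, v}.
Intersecting these: cl(A) = {r, s, t, u}.
∂A = cl(A) ∖ int(A) = {r, s, t, u} ∖ ∅ = {r, s, t, u}.


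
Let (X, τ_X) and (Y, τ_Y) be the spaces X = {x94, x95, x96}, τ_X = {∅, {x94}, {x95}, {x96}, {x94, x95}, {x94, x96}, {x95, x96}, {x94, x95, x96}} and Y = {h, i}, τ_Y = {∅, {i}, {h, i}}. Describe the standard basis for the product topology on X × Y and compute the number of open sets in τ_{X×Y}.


Basis B = {∅ × ∅, {x94} × {i}, {x95} × {i}, {x96} × {i}, {x94} × {h, i}, {x94, x95} × {i}, {x94, x96} × {i}, {x95} × {h, i}, {x95, x96} × {i}, {x96} × {h, i}, {x94, x95, x96} × {i}, {x94, x95} × {h, i}, {x94, x96} × {h, i}, {x95, x96} × {h, i}, {x94, x95, x96} × {h, i}}; |τ_{X×Y}| = 27.

Enumerate products U × V with U ∈ τ_X, V ∈ τ_Y (deduplicated):
  ∅ × ∅ = {} (∅)
  {x94} × {i} = {(x94,i)}
  {x95} × {i} = {(x95,i)}
  {x96} × {i} = {(x96,i)}
  {x94} × {h, i} = {(x94,h), (x94,i)}
  {x94, x95} × {i} = {(x94,i), (x95,i)}
  {x94, x96} × {i} = {(x94,i), (x96,i)}
  {x95} × {h, i} = {(x95,h), (x95,i)}
  {x95, x96} × {i} = {(x95,i), (x96,i)}
  {x96} × {h, i} = {(x96,h), (x96,i)}
  {x94, x95, x96} × {i} = {(x94,i), (x95,i), (x96,i)}
  {x94, x95} × {h, i} = {(x94,h), (x94,i), (x95,h), (x95,i)}
  {x94, x96} × {h, i} = {(x94,h), (x94,i), (x96,h), (x96,i)}
  {x95, x96} × {h, i} = {(x95,h), (x95,i), (x96,h), (x96,i)}
  {x94, x95, x96} × {h, i} = {(x94,h), (x94,i), (x95,h), (x95,i), (x96,h), (x96,i)}
These 15 distinct sets form the basis B.
Close under arbitrary unions to get τ_{X×Y}; counting gives |τ_{X×Y}| = 27.


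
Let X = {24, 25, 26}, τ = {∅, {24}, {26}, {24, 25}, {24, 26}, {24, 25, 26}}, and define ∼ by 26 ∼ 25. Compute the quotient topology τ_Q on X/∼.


X/∼ = {[24], [25=26]}; |τ_Q| = 3.

Equivalence classes: [24], [25=26].
Quotient map π: X → X/∼ sends 24 ↦ [24], 25 ↦ [25=26], 26 ↦ [25=26].
For each subset V ⊆ X/∼, compute π^{-1}(V) ⊆ X and check whether π^{-1}(V) ∈ τ. V is open in τ_Q iff π^{-1}(V) ∈ τ.
  V = {}: π^{-1}(V) = ∅ ∈ τ ✓.
  V = {[24]}: π^{-1}(V) = {24} ∈ τ ✓.
  V = {[25=26]}: π^{-1}(V) = {25, 26} ∉ τ ✗.
  V = {[24], [25=26]}: π^{-1}(V) = {24, 25, 26} ∈ τ ✓.
Open sets in the quotient: τ_Q = {{}, {[24]}, {[24], [25=26]}} (3 elements).


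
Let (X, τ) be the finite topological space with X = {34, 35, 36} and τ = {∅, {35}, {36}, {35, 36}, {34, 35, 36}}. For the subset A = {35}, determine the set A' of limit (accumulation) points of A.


A' = {34}

For each x ∈ X, list the open sets U ∈ τ with x ∈ U, then check whether U ∩ (A ∖ {x}) ≠ ∅ for every such U.
  x = 34: opens ∋ x are {34, 35, 36}; each meets A ∖ {34}, so x IS a limit point.
  x = 35: open {35} ∋ x has {35} ∩ (A ∖ {35}) = ∅, so x is NOT a limit point.
  x = 36: open {36} ∋ x has {36} ∩ (A ∖ {36}) = ∅, so x is NOT a limit point.
Collecting: A' = {34}.


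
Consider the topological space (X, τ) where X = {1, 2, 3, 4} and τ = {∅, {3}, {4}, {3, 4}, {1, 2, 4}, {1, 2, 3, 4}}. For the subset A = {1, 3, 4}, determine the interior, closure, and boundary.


int(A) = {3, 4}, cl(A) = {1, 2, 3, 4}, ∂A = {1, 2}.

Closed sets in (X, τ) are complements of opens:
  closed(X, τ) = {∅, {3}, {1, 2}, {1, 2, 3}, {1, 2, 4}, {1, 2, 3, 4}}.
int(A) = ⋃ {U ∈ τ : U ⊆ A}. Opens contained in A: ∅, {3}, {4}, {3, 4}.
Taking the union of these: int(A) = {3, 4}.
cl(A) = ⋂ {C closed : A ⊆ C}. Closed sets containing A: {1, 2, 3, 4}.
Intersecting these: cl(A) = {1, 2, 3, 4}.
∂A = cl(A) ∖ int(A) = {1, 2, 3, 4} ∖ {3, 4} = {1, 2}.


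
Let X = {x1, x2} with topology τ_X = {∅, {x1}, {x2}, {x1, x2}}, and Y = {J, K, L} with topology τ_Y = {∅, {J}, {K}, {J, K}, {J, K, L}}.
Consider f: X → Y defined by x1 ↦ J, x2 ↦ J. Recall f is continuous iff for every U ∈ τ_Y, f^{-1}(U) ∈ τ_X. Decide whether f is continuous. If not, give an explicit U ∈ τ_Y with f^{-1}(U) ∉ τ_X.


f IS continuous.

Compute f^{-1}(U) for each U ∈ τ_Y:
  U = ∅: f^{-1}(U) = ∅ ∈ τ_X ✓.
  U = {J}: f^{-1}(U) = {x1, x2} ∈ τ_X ✓.
  U = {K}: f^{-1}(U) = ∅ ∈ τ_X ✓.
  U = {J, K}: f^{-1}(U) = {x1, x2} ∈ τ_X ✓.
  U = {J, K, L}: f^{-1}(U) = {x1, x2} ∈ τ_X ✓.
Every preimage lies in τ_X, so f IS continuous.


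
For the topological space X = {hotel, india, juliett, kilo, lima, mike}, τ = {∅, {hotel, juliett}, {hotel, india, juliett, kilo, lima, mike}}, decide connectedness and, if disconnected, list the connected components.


(X, τ) is connected.

Find clopen sets (U ∈ τ with X ∖ U ∈ τ):
  U = ∅, X ∖ U = {hotel, india, juliett, kilo, lima, mike} — both open, so U is clopen.
  U = {hotel, india, juliett, kilo, lima, mike}, X ∖ U = ∅ — both open, so U is clopen.
Only trivial clopens (∅ and X) exist, so (X, τ) is connected.
Compute connected components by grouping points that agree on all clopens:
  component: {hotel, india, juliett, kilo, lima, mike}


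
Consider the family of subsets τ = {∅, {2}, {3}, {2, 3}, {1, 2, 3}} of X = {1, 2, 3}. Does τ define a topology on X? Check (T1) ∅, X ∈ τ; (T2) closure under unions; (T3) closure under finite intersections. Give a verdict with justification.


τ IS a topology on X.

Axiom (T1): ∅ ∈ τ? Yes; X ∈ τ? Yes.
Axiom (T2/T3): check pairwise unions and intersections of members of τ.
All pairwise intersections and unions checked — each lies in τ. Therefore τ satisfies (T1), (T2), (T3): it IS a topology on X.


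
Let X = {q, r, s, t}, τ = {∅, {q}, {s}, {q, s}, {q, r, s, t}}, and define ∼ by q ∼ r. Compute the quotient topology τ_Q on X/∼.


X/∼ = {[q=r], [s], [t]}; |τ_Q| = 3.

Equivalence classes: [q=r], [s], [t].
Quotient map π: X → X/∼ sends q ↦ [q=r], r ↦ [q=r], s ↦ [s], t ↦ [t].
For each subset V ⊆ X/∼, compute π^{-1}(V) ⊆ X and check whether π^{-1}(V) ∈ τ. V is open in τ_Q iff π^{-1}(V) ∈ τ.
  V = {}: π^{-1}(V) = ∅ ∈ τ ✓.
  V = {[q=r]}: π^{-1}(V) = {q, r} ∉ τ ✗.
  V = {[s]}: π^{-1}(V) = {s} ∈ τ ✓.
  V = {[q=r], [s]}: π^{-1}(V) = {q, r, s} ∉ τ ✗.
  V = {[t]}: π^{-1}(V) = {t} ∉ τ ✗.
  V = {[q=r], [t]}: π^{-1}(V) = {q, r, t} ∉ τ ✗.
  V = {[s], [t]}: π^{-1}(V) = {s, t} ∉ τ ✗.
  V = {[q=r], [s], [t]}: π^{-1}(V) = {q, r, s, t} ∈ τ ✓.
Open sets in the quotient: τ_Q = {{}, {[s]}, {[q=r], [s], [t]}} (3 elements).


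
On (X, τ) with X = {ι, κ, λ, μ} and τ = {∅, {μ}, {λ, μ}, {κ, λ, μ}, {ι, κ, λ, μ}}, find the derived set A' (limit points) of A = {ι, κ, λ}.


A' = {ι, κ}

For each x ∈ X, list the open sets U ∈ τ with x ∈ U, then check whether U ∩ (A ∖ {x}) ≠ ∅ for every such U.
  x = ι: opens ∋ x are {ι, κ, λ, μ}; each meets A ∖ {ι}, so x IS a limit point.
  x = κ: opens ∋ x are {κ, λ, μ}, {ι, κ, λ, μ}; each meets A ∖ {κ}, so x IS a limit point.
  x = λ: open {λ, μ} ∋ x has {λ, μ} ∩ (A ∖ {λ}) = ∅, so x is NOT a limit point.
  x = μ: open {μ} ∋ x has {μ} ∩ (A ∖ {μ}) = ∅, so x is NOT a limit point.
Collecting: A' = {ι, κ}.


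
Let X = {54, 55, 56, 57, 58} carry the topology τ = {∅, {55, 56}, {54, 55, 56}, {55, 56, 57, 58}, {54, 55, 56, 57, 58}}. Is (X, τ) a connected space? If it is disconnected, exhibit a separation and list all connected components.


(X, τ) is connected.

Find clopen sets (U ∈ τ with X ∖ U ∈ τ):
  U = ∅, X ∖ U = {54, 55, 56, 57, 58} — both open, so U is clopen.
  U = {54, 55, 56, 57, 58}, X ∖ U = ∅ — both open, so U is clopen.
Only trivial clopens (∅ and X) exist, so (X, τ) is connected.
Compute connected components by grouping points that agree on all clopens:
  component: {54, 55, 56, 57, 58}


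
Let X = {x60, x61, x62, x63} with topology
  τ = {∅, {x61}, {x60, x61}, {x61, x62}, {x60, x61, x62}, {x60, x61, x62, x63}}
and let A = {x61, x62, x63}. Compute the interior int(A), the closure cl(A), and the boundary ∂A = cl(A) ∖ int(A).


int(A) = {x61, x62}, cl(A) = {x60, x61, x62, x63}, ∂A = {x60, x63}.

Closed sets in (X, τ) are complements of opens:
  closed(X, τ) = {∅, {x63}, {x60, x63}, {x62, x63}, {x60, x62, x63}, {x60, x61, x62, x63}}.
int(A) = ⋃ {U ∈ τ : U ⊆ A}. Opens contained in A: ∅, {x61}, {x61, x62}.
Taking the union of these: int(A) = {x61, x62}.
cl(A) = ⋂ {C closed : A ⊆ C}. Closed sets containing A: {x60, x61, x62, x63}.
Intersecting these: cl(A) = {x60, x61, x62, x63}.
∂A = cl(A) ∖ int(A) = {x60, x61, x62, x63} ∖ {x61, x62} = {x60, x63}.


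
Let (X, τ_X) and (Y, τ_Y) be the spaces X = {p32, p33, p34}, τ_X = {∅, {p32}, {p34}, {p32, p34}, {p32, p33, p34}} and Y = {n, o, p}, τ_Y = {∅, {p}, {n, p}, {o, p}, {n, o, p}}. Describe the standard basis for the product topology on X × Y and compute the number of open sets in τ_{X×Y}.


Basis B = {∅ × ∅, {p32} × {p}, {p34} × {p}, {p32} × {n, p}, {p32} × {o, p}, {p32, p34} × {p}, {p34} × {n, p}, {p34} × {o, p}, {p32} × {n, o, p}, {p32, p33, p34} × {p}, {p34} × {n, o, p}, {p32, p34} × {n, p}, {p32, p34} × {o, p}, {p32, p34} × {n, o, p}, {p32, p33, p34} × {n, p}, {p32, p33, p34} × {o, p}, {p32, p33, p34} × {n, o, p}}; |τ_{X×Y}| = 50.

Enumerate products U × V with U ∈ τ_X, V ∈ τ_Y (deduplicated):
  ∅ × ∅ = {} (∅)
  {p32} × {p} = {(p32,p)}
  {p34} × {p} = {(p34,p)}
  {p32} × {n, p} = {(p32,n), (p32,p)}
  {p32} × {o, p} = {(p32,o), (p32,p)}
  {p32, p34} × {p} = {(p32,p), (p34,p)}
  {p34} × {n, p} = {(p34,n), (p34,p)}
  {p34} × {o, p} = {(p34,o), (p34,p)}
  {p32} × {n, o, p} = {(p32,n), (p32,o), (p32,p)}
  {p32, p33, p34} × {p} = {(p32,p), (p33,p), (p34,p)}
  {p34} × {n, o, p} = {(p34,n), (p34,o), (p34,p)}
  {p32, p34} × {n, p} = {(p32,n), (p32,p), (p34,n), (p34,p)}
  {p32, p34} × {o, p} = {(p32,o), (p32,p), (p34,o), (p34,p)}
  {p32, p34} × {n, o, p} = {(p32,n), (p32,o), (p32,p), (p34,n), (p34,o), (p34,p)}
  {p32, p33, p34} × {n, p} = {(p32,n), (p32,p), (p33,n), (p33,p), (p34,n), (p34,p)}
  {p32, p33, p34} × {o, p} = {(p32,o), (p32,p), (p33,o), (p33,p), (p34,o), (p34,p)}
  {p32, p33, p34} × {n, o, p} = {(p32,n), (p32,o), (p32,p), (p33,n), (p33,o), (p33,p), (p34,n), (p34,o), (p34,p)}
These 17 distinct sets form the basis B.
Close under arbitrary unions to get τ_{X×Y}; counting gives |τ_{X×Y}| = 50.


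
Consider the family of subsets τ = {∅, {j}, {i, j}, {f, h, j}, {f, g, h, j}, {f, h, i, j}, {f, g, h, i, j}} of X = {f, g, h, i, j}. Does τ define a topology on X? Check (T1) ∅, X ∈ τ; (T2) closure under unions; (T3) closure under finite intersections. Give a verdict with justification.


τ IS a topology on X.

Axiom (T1): ∅ ∈ τ? Yes; X ∈ τ? Yes.
Axiom (T2/T3): check pairwise unions and intersections of members of τ.
All pairwise intersections and unions checked — each lies in τ. Therefore τ satisfies (T1), (T2), (T3): it IS a topology on X.


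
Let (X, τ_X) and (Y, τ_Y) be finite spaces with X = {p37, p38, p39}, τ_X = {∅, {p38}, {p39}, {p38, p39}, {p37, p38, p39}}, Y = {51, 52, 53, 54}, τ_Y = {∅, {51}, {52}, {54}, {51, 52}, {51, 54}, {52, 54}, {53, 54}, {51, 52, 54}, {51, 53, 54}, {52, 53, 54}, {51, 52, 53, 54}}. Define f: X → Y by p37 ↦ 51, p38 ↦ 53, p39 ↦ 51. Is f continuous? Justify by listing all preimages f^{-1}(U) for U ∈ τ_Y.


f is NOT continuous.

Compute f^{-1}(U) for each U ∈ τ_Y:
  U = ∅: f^{-1}(U) = ∅ ∈ τ_X ✓.
  U = {51}: f^{-1}(U) = {p37, p39} ∉ τ_X ✗.
  U = {52}: f^{-1}(U) = ∅ ∈ τ_X ✓.
  U = {54}: f^{-1}(U) = ∅ ∈ τ_X ✓.
  U = {51, 52}: f^{-1}(U) = {p37, p39} ∉ τ_X ✗.
  U = {51, 54}: f^{-1}(U) = {p37, p39} ∉ τ_X ✗.
  U = {52, 54}: f^{-1}(U) = ∅ ∈ τ_X ✓.
  U = {53, 54}: f^{-1}(U) = {p38} ∈ τ_X ✓.
  U = {51, 52, 54}: f^{-1}(U) = {p37, p39} ∉ τ_X ✗.
  U = {51, 53, 54}: f^{-1}(U) = {p37, p38, p39} ∈ τ_X ✓.
  U = {52, 53, 54}: f^{-1}(U) = {p38} ∈ τ_X ✓.
  U = {51, 52, 53, 54}: f^{-1}(U) = {p37, p38, p39} ∈ τ_X ✓.
Found U = {51} with f^{-1}(U) = {p37, p39} not in τ_X. Therefore f is NOT continuous.


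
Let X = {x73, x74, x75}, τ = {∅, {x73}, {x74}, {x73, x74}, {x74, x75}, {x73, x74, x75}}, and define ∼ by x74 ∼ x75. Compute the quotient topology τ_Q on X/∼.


X/∼ = {[x73], [x74=x75]}; |τ_Q| = 4.

Equivalence classes: [x73], [x74=x75].
Quotient map π: X → X/∼ sends x73 ↦ [x73], x74 ↦ [x74=x75], x75 ↦ [x74=x75].
For each subset V ⊆ X/∼, compute π^{-1}(V) ⊆ X and check whether π^{-1}(V) ∈ τ. V is open in τ_Q iff π^{-1}(V) ∈ τ.
  V = {}: π^{-1}(V) = ∅ ∈ τ ✓.
  V = {[x73]}: π^{-1}(V) = {x73} ∈ τ ✓.
  V = {[x74=x75]}: π^{-1}(V) = {x74, x75} ∈ τ ✓.
  V = {[x73], [x74=x75]}: π^{-1}(V) = {x73, x74, x75} ∈ τ ✓.
Open sets in the quotient: τ_Q = {{}, {[x73]}, {[x74=x75]}, {[x73], [x74=x75]}} (4 elements).


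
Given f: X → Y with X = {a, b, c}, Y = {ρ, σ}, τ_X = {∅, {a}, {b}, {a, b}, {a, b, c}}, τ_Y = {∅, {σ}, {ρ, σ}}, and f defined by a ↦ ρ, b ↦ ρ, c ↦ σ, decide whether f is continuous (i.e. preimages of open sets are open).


f is NOT continuous.

Compute f^{-1}(U) for each U ∈ τ_Y:
  U = ∅: f^{-1}(U) = ∅ ∈ τ_X ✓.
  U = {σ}: f^{-1}(U) = {c} ∉ τ_X ✗.
  U = {ρ, σ}: f^{-1}(U) = {a, b, c} ∈ τ_X ✓.
Found U = {σ} with f^{-1}(U) = {c} not in τ_X. Therefore f is NOT continuous.


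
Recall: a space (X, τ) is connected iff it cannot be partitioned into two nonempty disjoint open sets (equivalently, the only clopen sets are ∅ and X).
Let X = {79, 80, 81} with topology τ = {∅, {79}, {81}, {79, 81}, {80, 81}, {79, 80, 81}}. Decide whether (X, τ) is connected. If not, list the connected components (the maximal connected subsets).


(X, τ) is disconnected; components = [{79}, {80, 81}].

Find clopen sets (U ∈ τ with X ∖ U ∈ τ):
  U = ∅, X ∖ U = {79, 80, 81} — both open, so U is clopen.
  U = {79}, X ∖ U = {80, 81} — both open, so U is clopen.
  U = {80, 81}, X ∖ U = {79} — both open, so U is clopen.
  U = {79, 80, 81}, X ∖ U = ∅ — both open, so U is clopen.
Nontrivial clopen(s) exist: e.g. {79}. So (X, τ) is disconnected.
Compute connected components by grouping points that agree on all clopens:
  component: {79}
  component: {80, 81}
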